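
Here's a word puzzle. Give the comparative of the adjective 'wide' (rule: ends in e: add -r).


Apply comparative formation (ends in e: add -r): 'wide' -> 'wider'.

wider


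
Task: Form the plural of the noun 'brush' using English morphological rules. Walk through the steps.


Apply rule: Add -es (sibilant/fricative ending). 'brush' becomes 'brushes'.

brushes


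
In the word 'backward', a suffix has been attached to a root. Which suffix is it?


The word 'backward' = 'back' (root) + '-ward' (suffix). The suffix is '-ward'.

ward


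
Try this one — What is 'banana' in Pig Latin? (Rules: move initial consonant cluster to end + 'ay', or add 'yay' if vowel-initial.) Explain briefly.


'banana': move consonant cluster 'b' to end and add 'ay': 'ananabay'.

ananabay


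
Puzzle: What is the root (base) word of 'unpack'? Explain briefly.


Remove prefix 'un' from 'unpack' to get root 'pack'.

pack


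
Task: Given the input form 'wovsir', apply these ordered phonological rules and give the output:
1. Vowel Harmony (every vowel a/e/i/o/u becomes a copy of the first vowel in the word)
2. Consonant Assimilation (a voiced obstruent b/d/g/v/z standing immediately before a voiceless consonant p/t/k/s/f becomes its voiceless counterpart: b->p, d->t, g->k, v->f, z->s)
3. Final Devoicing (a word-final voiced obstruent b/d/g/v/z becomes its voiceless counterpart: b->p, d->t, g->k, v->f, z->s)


Starting form: 'wovsir'
Rule 1: Vowel Harmony: all vowels become 'o' (matching first vowel). 'wovsir' -> 'wovsor'
Rule 2: Consonant Assimilation: voiced obstruent before voiceless consonant becomes voiceless ('vs' -> 'fs'). 'wovsor' -> 'wofsor'
Rule 3: Final Devoicing: final consonant 'r' is not one of the voiced obstruents b/d/g/v/z. No change.
Final form: 'wofsor'

wofsor


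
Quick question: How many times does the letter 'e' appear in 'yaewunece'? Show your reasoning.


Letter 'e' in 'yaewunece': found at position(s) 3, 7, 9 = 3 occurrence(s).

3


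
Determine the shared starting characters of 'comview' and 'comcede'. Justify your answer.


Compare from the start: 3 characters match: 'com'. Mismatch at position 4: 'v' vs 'c'.

com


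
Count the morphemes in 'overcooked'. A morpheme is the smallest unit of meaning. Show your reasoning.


Decomposition: over- (prefix) + cook (root) + -ed (suffix) = 3 morpheme(s)

3 morphemes


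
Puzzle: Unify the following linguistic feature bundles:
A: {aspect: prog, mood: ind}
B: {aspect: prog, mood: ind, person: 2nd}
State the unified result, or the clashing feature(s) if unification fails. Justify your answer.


Compare features:
aspect: A=prog vs B=prog -> unified: prog
mood: A=ind vs B=ind -> unified: ind
person: A=_ vs B=2nd -> unified: 2nd
No clashes found.

Unified: {aspect: prog, mood: ind, person: 2nd}


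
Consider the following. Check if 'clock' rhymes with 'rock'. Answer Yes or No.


Rime (stressed vowel + following sounds) of 'clock': -ock = /ɒk/
Rime of 'rock': -ock = /ɒk/
/ɒk/ and /ɒk/ are the same ending sound, so the words rhyme.

Yes


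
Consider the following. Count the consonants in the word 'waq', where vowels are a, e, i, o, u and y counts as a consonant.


Consonants in 'waq': w, q = 2 consonants.

2


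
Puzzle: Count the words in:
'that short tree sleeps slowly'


Split into words: that | short | tree | sleeps | slowly = 5 words.

5


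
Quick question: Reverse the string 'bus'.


Reverse 'bus' character by character: 'sub'.

sub


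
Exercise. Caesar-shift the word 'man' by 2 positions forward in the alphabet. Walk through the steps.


Shift each letter by 2: m -> o, a -> c, n -> p. Result: 'ocp'.

ocp


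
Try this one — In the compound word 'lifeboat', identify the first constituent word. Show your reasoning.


Split 'lifeboat' into 'life' + 'boat'. The first part is 'life'.

life


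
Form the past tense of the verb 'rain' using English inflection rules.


Apply rule: Add -ed. 'rain' becomes 'rained'.

rained


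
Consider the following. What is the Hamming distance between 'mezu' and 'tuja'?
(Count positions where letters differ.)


Alignment:
Position 1: 'm' vs 't' = DIFFER
Position 2: 'e' vs 'u' = DIFFER
Position 3: 'z' vs 'j' = DIFFER
Position 4: 'u' vs 'a' = DIFFER
Total differences: 4

4


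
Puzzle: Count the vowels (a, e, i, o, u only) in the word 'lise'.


Vowels in 'lise': i, e = 2 vowels.

2


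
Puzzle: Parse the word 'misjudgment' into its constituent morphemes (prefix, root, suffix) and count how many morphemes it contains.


Step 1: Identify prefix: 'mis' (meaning: wrongly)
Step 2: Identify root: 'judge'
Step 3: Identify suffix(es): 'ment'
Decomposition: mis- (prefix: wrongly) + judge (root) + -ment (suffix: action/result)
Total morphemes: 3

3 morphemes (mis- (prefix: wrongly) + judge (root) + -ment (suffix: action/result))


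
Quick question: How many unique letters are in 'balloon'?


Unique letters in 'balloon': {a, b, l, n, o} = 5 distinct letters.

5


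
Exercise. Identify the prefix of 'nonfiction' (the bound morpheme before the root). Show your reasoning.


The word 'nonfiction' = 'non' (prefix) + 'fiction' (root). The prefix is 'non'.

non


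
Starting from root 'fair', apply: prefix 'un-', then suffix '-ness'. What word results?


Step 1: Add prefix 'un-' to 'fair' = 'unfair'
Step 2: Add suffix '-ness' to 'unfair' = 'unfairness'

unfairness


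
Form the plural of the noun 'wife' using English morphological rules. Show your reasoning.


Apply rule: Change -fe to -ves. 'wife' becomes 'wives'.

wives


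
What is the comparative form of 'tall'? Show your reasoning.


Apply comparative formation (add -er): 'tall' -> 'taller'.

taller


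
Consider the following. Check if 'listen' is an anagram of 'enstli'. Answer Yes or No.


Sorted letters of 'listen': 'eilnst'
Sorted letters of 'enstli': 'eilnst'
They match.

Yes


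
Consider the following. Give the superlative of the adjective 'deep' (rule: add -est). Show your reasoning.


Apply superlative formation (add -est): 'deep' -> 'deepest'.

deepest


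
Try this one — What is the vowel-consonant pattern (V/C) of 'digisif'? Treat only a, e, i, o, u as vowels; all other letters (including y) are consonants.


Letter mapping: d = C, i = V, g = C, i = V, s = C, i = V, f = C.

CVCVCVC


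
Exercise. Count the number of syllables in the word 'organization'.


Break 'organization' into syllables: or-gan-i-za-tion -> or | gan | i | za | tion = 5 syllables

5 syllables


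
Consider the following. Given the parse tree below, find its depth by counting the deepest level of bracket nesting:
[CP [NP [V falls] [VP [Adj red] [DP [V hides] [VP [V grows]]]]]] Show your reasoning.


Count bracket nesting levels:
'[' at pos 0: depth = 1
'[' at pos 4: depth = 2
'[' at pos 8: depth = 3
'[' at pos 18: depth = 3
'[' at pos 22: depth = 4
'[' at pos 32: depth = 4
'[' at pos 36: depth = 5
'[' at pos 46: depth = 5
'[' at pos 50: depth = 6
Maximum depth reached: 6

6


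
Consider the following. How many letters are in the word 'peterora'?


Spell out 'peterora' and number each letter: p(1), e(2), t(3), e(4), r(5), o(6), r(7), a(8). Total: 8 letters.

8


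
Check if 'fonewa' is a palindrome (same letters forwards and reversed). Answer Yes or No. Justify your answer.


Forward: 'fonewa'
Reversed: 'awenof'
They differ.

No


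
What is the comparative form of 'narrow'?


Apply comparative formation (add -er): 'narrow' -> 'narrower'.

narrower


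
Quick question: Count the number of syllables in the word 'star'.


Break 'star' into syllables: star -> star = 1 syllable

1 syllable


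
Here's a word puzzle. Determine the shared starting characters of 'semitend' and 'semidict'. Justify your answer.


Compare from the start: 4 characters match: 'semi'. Mismatch at position 5: 't' vs 'd'.

semi


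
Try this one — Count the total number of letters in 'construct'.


Spell out 'construct' and number each letter: c(1), o(2), n(3), s(4), t(5), r(6), u(7), c(8), t(9). Total: 9 letters.

9


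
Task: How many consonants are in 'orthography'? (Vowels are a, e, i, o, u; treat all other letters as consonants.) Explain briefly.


Consonants in 'orthography': r, t, h, g, r, p, h, y = 8 consonants.

8


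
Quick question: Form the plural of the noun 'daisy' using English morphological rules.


Apply rule: Change -y to -ies (consonant + y). 'daisy' becomes 'daisies'.

daisies


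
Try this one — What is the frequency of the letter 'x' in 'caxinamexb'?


Letter 'x' in 'caxinamexb': found at position(s) 3, 9 = 2 occurrence(s).

2


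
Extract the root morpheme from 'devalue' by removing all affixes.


Remove prefix 'de' from 'devalue' to get root 'value'.

value


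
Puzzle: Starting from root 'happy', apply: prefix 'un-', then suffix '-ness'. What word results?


Step 1: Add prefix 'un-' to 'happy' = 'unhappy'
Step 2: Add suffix '-ness' to 'unhappy' = 'unhappiness'

unhappiness


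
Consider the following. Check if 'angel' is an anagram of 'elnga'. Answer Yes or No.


Sorted letters of 'angel': 'aegln'
Sorted letters of 'elnga': 'aegln'
They match.

Yes


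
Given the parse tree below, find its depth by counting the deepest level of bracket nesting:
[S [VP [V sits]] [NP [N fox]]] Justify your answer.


Count bracket nesting levels:
'[' at pos 0: depth = 1
'[' at pos 3: depth = 2
'[' at pos 7: depth = 3
'[' at pos 17: depth = 2
'[' at pos 21: depth = 3
Maximum depth reached: 3

3


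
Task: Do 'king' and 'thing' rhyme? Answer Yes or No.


Rime (stressed vowel + following sounds) of 'king': -ing = /ɪŋ/
Rime of 'thing': -ing = /ɪŋ/
/ɪŋ/ and /ɪŋ/ are the same ending sound, so the words rhyme.

Yes


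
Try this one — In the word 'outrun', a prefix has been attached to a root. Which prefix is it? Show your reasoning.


The word 'outrun' = 'out' (prefix) + 'run' (root). The prefix is 'out'.

out


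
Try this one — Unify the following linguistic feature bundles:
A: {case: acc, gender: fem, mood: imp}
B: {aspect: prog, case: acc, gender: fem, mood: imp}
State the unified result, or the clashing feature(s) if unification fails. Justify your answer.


Compare features:
aspect: A=_ vs B=prog -> unified: prog
case: A=acc vs B=acc -> unified: acc
gender: A=fem vs B=fem -> unified: fem
mood: A=imp vs B=imp -> unified: imp
No clashes found.

Unified: {aspect: prog, case: acc, gender: fem, mood: imp}


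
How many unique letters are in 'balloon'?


Unique letters in 'balloon': {a, b, l, n, o} = 5 distinct letters.

5


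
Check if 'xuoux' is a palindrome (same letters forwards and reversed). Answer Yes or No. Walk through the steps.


Forward: 'xuoux'
Reversed: 'xuoux'
They are identical.

Yes


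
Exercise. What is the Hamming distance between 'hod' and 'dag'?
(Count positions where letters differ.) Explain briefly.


Alignment:
Position 1: 'h' vs 'd' = DIFFER
Position 2: 'o' vs 'a' = DIFFER
Position 3: 'd' vs 'g' = DIFFER
Total differences: 3

3


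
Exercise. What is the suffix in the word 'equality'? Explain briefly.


The word 'equality' = 'equal' (root) + '-ity' (suffix). The suffix is '-ity'.

ity


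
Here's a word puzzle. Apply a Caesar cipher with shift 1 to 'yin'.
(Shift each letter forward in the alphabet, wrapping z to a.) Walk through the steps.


Shift each letter by 1: y -> z, i -> j, n -> o. Result: 'zjo'.

zjo


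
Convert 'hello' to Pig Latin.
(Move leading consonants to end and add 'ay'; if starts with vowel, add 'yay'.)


'hello': move consonant cluster 'h' to end and add 'ay': 'ellohay'.

ellohay


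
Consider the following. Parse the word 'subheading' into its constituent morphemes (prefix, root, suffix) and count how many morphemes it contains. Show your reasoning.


Step 1: Identify prefix: 'sub' (meaning: below)
Step 2: Identify root: 'head'
Step 3: Identify suffix(es): 'ing'
Decomposition: sub- (prefix: below) + head (root) + -ing (suffix: ongoing/result)
Total morphemes: 3

3 morphemes (sub- (prefix: below) + head (root) + -ing (suffix: ongoing/result))


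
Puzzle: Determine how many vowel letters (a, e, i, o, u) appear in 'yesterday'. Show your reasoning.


Vowels in 'yesterday': e, e, a = 3 vowels.

3


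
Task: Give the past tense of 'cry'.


Apply rule: Change -y to -ied. 'cry' becomes 'cried'.

cried


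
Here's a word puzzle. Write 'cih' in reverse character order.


Reverse 'cih' character by character: 'hic'.

hic


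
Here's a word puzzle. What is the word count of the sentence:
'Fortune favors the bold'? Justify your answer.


Split into words: Fortune | favors | the | bold = 4 words.

4


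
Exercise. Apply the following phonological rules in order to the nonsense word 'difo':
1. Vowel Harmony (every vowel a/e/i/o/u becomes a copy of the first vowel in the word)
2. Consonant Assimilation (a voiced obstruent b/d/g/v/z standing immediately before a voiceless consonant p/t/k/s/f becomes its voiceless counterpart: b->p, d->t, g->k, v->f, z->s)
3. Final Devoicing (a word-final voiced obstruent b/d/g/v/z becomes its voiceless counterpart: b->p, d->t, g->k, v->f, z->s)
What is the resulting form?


Starting form: 'difo'
Rule 1: Vowel Harmony: all vowels become 'i' (matching first vowel). 'difo' -> 'difi'
Rule 2: Consonant Assimilation: no voiced obstruent (b/d/g/v/z) stands immediately before a voiceless consonant (p/t/k/s/f). No change.
Rule 3: Final Devoicing: the word ends in the vowel 'i', not a consonant. No change.
Final form: 'difi'

difi


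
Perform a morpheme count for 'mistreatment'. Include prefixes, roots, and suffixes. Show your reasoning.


Decomposition: mis- (prefix) + treat (root) + -ment (suffix) = 3 morpheme(s)

3 morphemes


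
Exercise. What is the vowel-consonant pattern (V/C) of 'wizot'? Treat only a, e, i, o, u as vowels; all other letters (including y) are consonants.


Letter mapping: w = C, i = V, z = C, o = V, t = C.

CVCVC


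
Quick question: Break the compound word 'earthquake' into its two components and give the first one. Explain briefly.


Split 'earthquake' into 'earth' + 'quake'. The first part is 'earth'.

earth


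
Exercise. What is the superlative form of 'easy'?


Apply superlative formation (consonant + y: change y to i, add -est): 'easy' -> 'easiest'.

easiest


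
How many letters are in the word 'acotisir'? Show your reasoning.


Spell out 'acotisir' and number each letter: a(1), c(2), o(3), t(4), i(5), s(6), i(7), r(8). Total: 8 letters.

8


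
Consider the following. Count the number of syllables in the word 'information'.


Break 'information' into syllables: in-for-ma-tion -> in | for | ma | tion = 4 syllables

4 syllables


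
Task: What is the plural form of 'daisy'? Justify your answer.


Apply rule: Change -y to -ies (consonant + y). 'daisy' becomes 'daisies'.

daisies


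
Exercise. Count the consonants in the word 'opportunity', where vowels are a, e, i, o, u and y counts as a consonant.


Consonants in 'opportunity': p, p, r, t, n, t, y = 7 consonants.

7


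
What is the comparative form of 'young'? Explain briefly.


Apply comparative formation (add -er): 'young' -> 'younger'.

younger


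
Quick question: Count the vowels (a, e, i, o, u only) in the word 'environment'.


Vowels in 'environment': e, i, o, e = 4 vowels.

4


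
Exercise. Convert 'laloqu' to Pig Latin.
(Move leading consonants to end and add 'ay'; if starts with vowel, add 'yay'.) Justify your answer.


'laloqu': move consonant cluster 'l' to end and add 'ay': 'aloqulay'.

aloqulay


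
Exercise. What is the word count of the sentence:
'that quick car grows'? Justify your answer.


Split into words: that | quick | car | grows = 4 words.

4


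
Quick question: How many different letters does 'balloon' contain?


Unique letters in 'balloon': {a, b, l, n, o} = 5 distinct letters.

5


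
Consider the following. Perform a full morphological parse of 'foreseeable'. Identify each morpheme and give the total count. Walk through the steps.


Step 1: Identify prefix: 'fore' (meaning: before/front)
Step 2: Identify root: 'see'
Step 3: Identify suffix(es): 'able'
Decomposition: fore- (prefix: before/front) + see (root) + -able (suffix: capable of)
Total morphemes: 3

3 morphemes (fore- (prefix: before/front) + see (root) + -able (suffix: capable of))


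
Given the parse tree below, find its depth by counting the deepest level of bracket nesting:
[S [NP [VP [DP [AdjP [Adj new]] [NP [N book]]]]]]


Count bracket nesting levels:
'[' at pos 0: depth = 1
'[' at pos 3: depth = 2
'[' at pos 7: depth = 3
'[' at pos 11: depth = 4
'[' at pos 15: depth = 5
'[' at pos 21: depth = 6
'[' at pos 32: depth = 5
'[' at pos 36: depth = 6
Maximum depth reached: 6

6


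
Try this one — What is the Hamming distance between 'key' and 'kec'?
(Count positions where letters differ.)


Alignment:
Position 1: 'k' vs 'k' = match
Position 2: 'e' vs 'e' = match
Position 3: 'y' vs 'c' = DIFFER
Total differences: 1

1


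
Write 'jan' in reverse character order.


Reverse 'jan' character by character: 'naj'.

naj


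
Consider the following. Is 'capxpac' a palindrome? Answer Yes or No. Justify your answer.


Forward: 'capxpac'
Reversed: 'capxpac'
They are identical.

Yes


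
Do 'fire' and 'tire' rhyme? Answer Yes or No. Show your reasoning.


Rime (stressed vowel + following sounds) of 'fire': -ire = /aɪər/
Rime of 'tire': -ire = /aɪər/
/aɪər/ and /aɪər/ are the same ending sound, so the words rhyme.

Yes


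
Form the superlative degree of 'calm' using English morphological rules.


Apply superlative formation (add -est): 'calm' -> 'calmest'.

calmest


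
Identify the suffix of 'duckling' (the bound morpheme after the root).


The word 'duckling' = 'duck' (root) + '-ling' (suffix). The suffix is '-ling'.

ling


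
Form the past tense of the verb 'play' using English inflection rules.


Apply rule: Add -ed. 'play' becomes 'played'.

played


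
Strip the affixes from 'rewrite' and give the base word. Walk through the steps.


Remove prefix 're' from 'rewrite' to get root 'write'.

write


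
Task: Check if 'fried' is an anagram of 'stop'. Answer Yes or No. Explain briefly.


Sorted letters of 'fried': 'defir'
Sorted letters of 'stop': 'opst'
They do not match.

No


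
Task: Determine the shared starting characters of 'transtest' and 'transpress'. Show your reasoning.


Compare from the start: 5 characters match: 'trans'. Mismatch at position 6: 't' vs 'p'.

trans


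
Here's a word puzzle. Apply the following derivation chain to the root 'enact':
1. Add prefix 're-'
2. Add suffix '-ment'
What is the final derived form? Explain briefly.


Step 1: Add prefix 're-' to 'enact' = 'reenact'
Step 2: Add suffix '-ment' to 'reenact' = 'reenactment'

reenactment


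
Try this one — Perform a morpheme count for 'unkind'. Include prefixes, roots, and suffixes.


Decomposition: un- (prefix) + kind (root) = 2 morpheme(s)

2 morphemes


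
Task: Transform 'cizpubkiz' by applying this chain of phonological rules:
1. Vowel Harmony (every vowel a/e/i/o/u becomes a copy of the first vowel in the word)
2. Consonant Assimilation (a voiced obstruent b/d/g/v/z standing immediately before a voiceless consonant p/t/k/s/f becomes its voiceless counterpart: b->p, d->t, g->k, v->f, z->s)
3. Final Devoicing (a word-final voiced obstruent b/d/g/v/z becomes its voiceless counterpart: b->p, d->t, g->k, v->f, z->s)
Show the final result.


Starting form: 'cizpubkiz'
Rule 1: Vowel Harmony: all vowels become 'i' (matching first vowel). 'cizpubkiz' -> 'cizpibkiz'
Rule 2: Consonant Assimilation: voiced obstruent before voiceless consonant becomes voiceless ('zp' -> 'sp', 'bk' -> 'pk'). 'cizpibkiz' -> 'cispipkiz'
Rule 3: Final Devoicing: word-final voiced obstruent 'z' becomes voiceless 's'. 'cispipkiz' -> 'cispipkis'
Final form: 'cispipkis'

cispipkis


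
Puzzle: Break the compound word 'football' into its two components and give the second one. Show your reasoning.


Split 'football' into 'foot' + 'ball'. The second part is 'ball'.

ball


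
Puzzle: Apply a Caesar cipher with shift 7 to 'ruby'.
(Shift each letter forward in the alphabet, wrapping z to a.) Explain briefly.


Shift each letter by 7: r -> y, u -> b, b -> i, y -> f. Result: 'ybif'.

ybif


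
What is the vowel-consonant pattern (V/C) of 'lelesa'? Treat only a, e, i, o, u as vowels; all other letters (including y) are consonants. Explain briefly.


Letter mapping: l = C, e = V, l = C, e = V, s = C, a = V.

CVCVCV


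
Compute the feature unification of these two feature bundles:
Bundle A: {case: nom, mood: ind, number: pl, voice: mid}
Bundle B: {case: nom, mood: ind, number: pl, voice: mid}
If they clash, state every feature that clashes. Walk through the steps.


Compare features:
case: A=nom vs B=nom -> unified: nom
mood: A=ind vs B=ind -> unified: ind
number: A=pl vs B=pl -> unified: pl
voice: A=mid vs B=mid -> unified: mid
No clashes found.

Unified: {case: nom, mood: ind, number: pl, voice: mid}


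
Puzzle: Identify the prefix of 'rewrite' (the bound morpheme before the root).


The word 'rewrite' = 're' (prefix) + 'write' (root). The prefix is 're'.

re


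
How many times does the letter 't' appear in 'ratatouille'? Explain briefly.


Letter 't' in 'ratatouille': found at position(s) 3, 5 = 2 occurrence(s).

2


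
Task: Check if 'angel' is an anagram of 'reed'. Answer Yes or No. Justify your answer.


Sorted letters of 'angel': 'aegln'
Sorted letters of 'reed': 'deer'
They do not match.

No


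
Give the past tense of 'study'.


Apply rule: Change -y to -ied. 'study' becomes 'studied'.

studied


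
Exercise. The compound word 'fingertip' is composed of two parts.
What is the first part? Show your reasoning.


Split 'fingertip' into 'finger' + 'tip'. The first part is 'finger'.

finger


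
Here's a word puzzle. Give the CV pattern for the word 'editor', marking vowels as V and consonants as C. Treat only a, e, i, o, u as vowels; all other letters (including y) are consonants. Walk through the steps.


Letter mapping: e = V, d = C, i = V, t = C, o = V, r = C.

VCVCVC


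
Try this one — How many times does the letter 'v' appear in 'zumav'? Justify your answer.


Letter 'v' in 'zumav': found at position(s) 5 = 1 occurrence(s).

1


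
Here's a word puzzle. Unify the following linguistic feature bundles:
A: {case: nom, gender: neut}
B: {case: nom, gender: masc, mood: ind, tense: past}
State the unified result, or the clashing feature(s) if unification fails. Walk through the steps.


Compare features:
case: A=nom vs B=nom -> unified: nom
gender: A=neut vs B=masc -> CLASH
mood: A=_ vs B=ind -> unified: ind
tense: A=_ vs B=past -> unified: past
Clash detected on feature 'gender' (neut vs masc); unification fails.

CLASH on 'gender' (neut vs masc)


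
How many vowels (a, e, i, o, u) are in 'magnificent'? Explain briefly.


Vowels in 'magnificent': a, i, i, e = 4 vowels.

4


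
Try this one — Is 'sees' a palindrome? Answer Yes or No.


Forward: 'sees'
Reversed: 'sees'
They are identical.

Yes


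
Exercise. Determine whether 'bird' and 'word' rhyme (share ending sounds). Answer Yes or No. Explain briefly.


Rime (stressed vowel + following sounds) of 'bird': -ird = /ɜːrd/
Rime of 'word': -ord = /ɜːrd/
/ɜːrd/ and /ɜːrd/ are the same ending sound, so the words rhyme.

Yes


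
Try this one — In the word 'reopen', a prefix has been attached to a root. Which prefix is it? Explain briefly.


The word 'reopen' = 're' (prefix) + 'open' (root). The prefix is 're'.

re


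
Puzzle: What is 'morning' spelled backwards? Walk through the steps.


Reverse 'morning' character by character: 'gninrom'.

gninrom


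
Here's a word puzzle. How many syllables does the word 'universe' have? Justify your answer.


Break 'universe' into syllables: u-ni-verse -> u | ni | verse = 3 syllables

3 syllables


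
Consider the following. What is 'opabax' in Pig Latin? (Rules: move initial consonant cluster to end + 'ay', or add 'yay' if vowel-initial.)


'opabax' starts with a vowel, so add 'yay': 'opabaxyay'.

opabaxyay


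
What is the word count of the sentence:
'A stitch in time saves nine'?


Split into words: A | stitch | in | time | saves | nine = 6 words.

6


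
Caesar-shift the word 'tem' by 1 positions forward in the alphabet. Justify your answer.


Shift each letter by 1: t -> u, e -> f, m -> n. Result: 'ufn'.

ufn


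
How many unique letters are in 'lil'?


Unique letters in 'lil': {i, l} = 2 distinct letters.

2


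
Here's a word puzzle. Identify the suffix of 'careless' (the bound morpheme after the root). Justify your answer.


The word 'careless' = 'care' (root) + '-less' (suffix). The suffix is '-less'.

less


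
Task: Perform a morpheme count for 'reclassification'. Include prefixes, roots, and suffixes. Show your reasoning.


Decomposition: re- (prefix) + class (root) + -ify (suffix) + -ation (suffix) = 4 morpheme(s)

4 morphemes


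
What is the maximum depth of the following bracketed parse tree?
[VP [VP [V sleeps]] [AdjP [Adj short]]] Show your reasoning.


Count bracket nesting levels:
'[' at pos 0: depth = 1
'[' at pos 4: depth = 2
'[' at pos 8: depth = 3
'[' at pos 20: depth = 2
'[' at pos 26: depth = 3
Maximum depth reached: 3

3


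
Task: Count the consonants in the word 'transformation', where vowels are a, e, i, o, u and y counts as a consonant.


Consonants in 'transformation': t, r, n, s, f, r, m, t, n = 9 consonants.

9


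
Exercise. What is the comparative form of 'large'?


Apply comparative formation (ends in e: add -r): 'large' -> 'larger'.

larger


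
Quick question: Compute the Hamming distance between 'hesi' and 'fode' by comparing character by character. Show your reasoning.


Alignment:
Position 1: 'h' vs 'f' = DIFFER
Position 2: 'e' vs 'o' = DIFFER
Position 3: 's' vs 'd' = DIFFER
Position 4: 'i' vs 'e' = DIFFER
Total differences: 4

4


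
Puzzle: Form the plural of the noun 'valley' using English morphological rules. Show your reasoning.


Apply rule: Add -s. 'valley' becomes 'valleys'.

valleys


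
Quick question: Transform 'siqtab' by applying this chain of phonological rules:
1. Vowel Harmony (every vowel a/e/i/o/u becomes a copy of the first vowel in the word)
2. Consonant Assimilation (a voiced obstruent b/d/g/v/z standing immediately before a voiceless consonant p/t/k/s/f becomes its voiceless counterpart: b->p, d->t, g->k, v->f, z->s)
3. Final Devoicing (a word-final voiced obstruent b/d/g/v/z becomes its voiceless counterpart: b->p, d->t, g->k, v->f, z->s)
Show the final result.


Starting form: 'siqtab'
Rule 1: Vowel Harmony: all vowels become 'i' (matching first vowel). 'siqtab' -> 'siqtib'
Rule 2: Consonant Assimilation: no voiced obstruent (b/d/g/v/z) stands immediately before a voiceless consonant (p/t/k/s/f). No change.
Rule 3: Final Devoicing: word-final voiced obstruent 'b' becomes voiceless 'p'. 'siqtib' -> 'siqtip'
Final form: 'siqtip'

siqtip


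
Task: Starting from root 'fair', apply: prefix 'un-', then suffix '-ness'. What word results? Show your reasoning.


Step 1: Add prefix 'un-' to 'fair' = 'unfair'
Step 2: Add suffix '-ness' to 'unfair' = 'unfairness'

unfairness


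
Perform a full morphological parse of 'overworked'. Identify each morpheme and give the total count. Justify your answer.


Step 1: Identify prefix: 'over' (meaning: excessively)
Step 2: Identify root: 'work'
Step 3: Identify suffix(es): 'ed'
Decomposition: over- (prefix: excessively) + work (root) + -ed (suffix: past)
Total morphemes: 3

3 morphemes (over- (prefix: excessively) + work (root) + -ed (suffix: past))


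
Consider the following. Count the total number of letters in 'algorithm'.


Spell out 'algorithm' and number each letter: a(1), l(2), g(3), o(4), r(5), i(6), t(7), h(8), m(9). Total: 9 letters.

9


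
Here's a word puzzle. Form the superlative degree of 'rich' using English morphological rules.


Apply superlative formation (add -est): 'rich' -> 'richest'.

richest


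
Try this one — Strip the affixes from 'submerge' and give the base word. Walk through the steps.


Remove prefix 'sub' from 'submerge' to get root 'merge'.

merge


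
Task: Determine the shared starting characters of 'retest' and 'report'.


Compare from the start: 2 characters match: 're'. Mismatch at position 3: 't' vs 'p'.

re


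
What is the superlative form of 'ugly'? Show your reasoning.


Apply superlative formation (consonant + y: change y to i, add -est): 'ugly' -> 'ugliest'.

ugliest


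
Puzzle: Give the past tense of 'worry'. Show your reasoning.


Apply rule: Change -y to -ied. 'worry' becomes 'worried'.

worried


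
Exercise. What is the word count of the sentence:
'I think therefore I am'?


Split into words: I | think | therefore | I | am = 5 words.

5


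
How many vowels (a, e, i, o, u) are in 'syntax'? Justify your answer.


Vowels in 'syntax': a = 1 vowels.

1


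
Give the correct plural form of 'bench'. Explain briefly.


Apply rule: Add -es (sibilant/fricative ending). 'bench' becomes 'benches'.

benches


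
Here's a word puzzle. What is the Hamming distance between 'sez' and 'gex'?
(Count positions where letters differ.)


Alignment:
Position 1: 's' vs 'g' = DIFFER
Position 2: 'e' vs 'e' = match
Position 3: 'z' vs 'x' = DIFFER
Total differences: 2

2


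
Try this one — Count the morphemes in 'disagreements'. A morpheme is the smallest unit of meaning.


Decomposition: dis- (prefix) + agree (root) + -ment (suffix) + -s (plural) = 4 morpheme(s)

4 morphemes


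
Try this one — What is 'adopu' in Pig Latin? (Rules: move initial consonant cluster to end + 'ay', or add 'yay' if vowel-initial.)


'adopu' starts with a vowel, so add 'yay': 'adopuyay'.

adopuyay


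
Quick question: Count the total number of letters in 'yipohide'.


Spell out 'yipohide' and number each letter: y(1), i(2), p(3), o(4), h(5), i(6), d(7), e(8). Total: 8 letters.

8


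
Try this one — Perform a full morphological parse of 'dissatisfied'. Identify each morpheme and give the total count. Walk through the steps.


Step 1: Identify prefix: 'dis' (meaning: not/apart)
Step 2: Identify root: 'satisfy'
Step 3: Identify suffix(es): 'ed'
Decomposition: dis- (prefix: not/apart) + satisfy (root) + -ed (suffix: past)
Total morphemes: 3

3 morphemes (dis- (prefix: not/apart) + satisfy (root) + -ed (suffix: past))


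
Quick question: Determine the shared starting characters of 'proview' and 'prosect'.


Compare from the start: 3 characters match: 'pro'. Mismatch at position 4: 'v' vs 's'.

pro


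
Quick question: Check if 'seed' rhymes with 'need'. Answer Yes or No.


Rime (stressed vowel + following sounds) of 'seed': -eed = /iːd/
Rime of 'need': -eed = /iːd/
/iːd/ and /iːd/ are the same ending sound, so the words rhyme.

Yes


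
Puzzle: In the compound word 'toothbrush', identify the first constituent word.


Split 'toothbrush' into 'tooth' + 'brush'. The first part is 'tooth'.

tooth


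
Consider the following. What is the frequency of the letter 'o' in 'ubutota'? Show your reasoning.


Letter 'o' in 'ubutota': found at position(s) 5 = 1 occurrence(s).

1


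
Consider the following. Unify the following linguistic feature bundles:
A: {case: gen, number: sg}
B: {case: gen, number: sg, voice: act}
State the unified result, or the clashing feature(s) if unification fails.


Compare features:
case: A=gen vs B=gen -> unified: gen
number: A=sg vs B=sg -> unified: sg
voice: A=_ vs B=act -> unified: act
No clashes found.

Unified: {case: gen, number: sg, voice: act}


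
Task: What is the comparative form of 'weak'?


Apply comparative formation (add -er): 'weak' -> 'weaker'.

weaker


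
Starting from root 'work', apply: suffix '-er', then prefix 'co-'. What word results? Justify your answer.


Step 1: Add suffix '-er' to 'work' = 'worker'
Step 2: Add prefix 'co-' to 'worker' = 'coworker'

coworker


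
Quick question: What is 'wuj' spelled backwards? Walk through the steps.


Reverse 'wuj' character by character: 'juw'.

juw


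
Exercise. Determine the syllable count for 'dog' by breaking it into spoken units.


Break 'dog' into syllables: dog -> dog = 1 syllable

1 syllable


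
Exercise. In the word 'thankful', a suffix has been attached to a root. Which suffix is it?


The word 'thankful' = 'thank' (root) + '-ful' (suffix). The suffix is '-ful'.

ful


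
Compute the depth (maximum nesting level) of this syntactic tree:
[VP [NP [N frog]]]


Count bracket nesting levels:
'[' at pos 0: depth = 1
'[' at pos 4: depth = 2
'[' at pos 8: depth = 3
Maximum depth reached: 3

3


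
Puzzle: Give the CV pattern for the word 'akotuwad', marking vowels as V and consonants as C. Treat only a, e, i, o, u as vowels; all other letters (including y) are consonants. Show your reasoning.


Letter mapping: a = V, k = C, o = V, t = C, u = V, w = C, a = V, d = C.

VCVCVCVC


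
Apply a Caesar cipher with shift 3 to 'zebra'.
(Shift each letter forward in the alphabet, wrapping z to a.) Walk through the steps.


Shift each letter by 3: z -> c, e -> h, b -> e, r -> u, a -> d. Result: 'cheud'.

cheud


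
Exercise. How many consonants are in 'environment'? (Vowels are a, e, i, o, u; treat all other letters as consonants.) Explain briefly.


Consonants in 'environment': n, v, r, n, m, n, t = 7 consonants.

7


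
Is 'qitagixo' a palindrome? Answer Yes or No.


Forward: 'qitagixo'
Reversed: 'oxigatiq'
They differ.

No


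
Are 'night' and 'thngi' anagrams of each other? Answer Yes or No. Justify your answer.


Sorted letters of 'night': 'ghint'
Sorted letters of 'thngi': 'ghint'
They match.

Yes


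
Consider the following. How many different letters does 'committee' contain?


Unique letters in 'committee': {c, e, i, m, o, t} = 6 distinct letters.

6


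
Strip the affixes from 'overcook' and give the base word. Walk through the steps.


Remove prefix 'over' from 'overcook' to get root 'cook'.

cook


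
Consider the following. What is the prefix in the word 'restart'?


The word 'restart' = 're' (prefix) + 'start' (root). The prefix is 're'.

re


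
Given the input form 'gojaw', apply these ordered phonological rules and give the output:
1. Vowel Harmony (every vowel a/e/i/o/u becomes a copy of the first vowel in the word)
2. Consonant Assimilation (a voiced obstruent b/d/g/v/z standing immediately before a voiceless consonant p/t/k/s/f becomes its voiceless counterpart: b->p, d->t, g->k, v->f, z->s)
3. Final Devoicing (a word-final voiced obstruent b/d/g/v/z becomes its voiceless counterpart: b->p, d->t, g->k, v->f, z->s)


Starting form: 'gojaw'
Rule 1: Vowel Harmony: all vowels become 'o' (matching first vowel). 'gojaw' -> 'gojow'
Rule 2: Consonant Assimilation: no voiced obstruent (b/d/g/v/z) stands immediately before a voiceless consonant (p/t/k/s/f). No change.
Rule 3: Final Devoicing: final consonant 'w' is not one of the voiced obstruents b/d/g/v/z. No change.
Final form: 'gojow'

gojow


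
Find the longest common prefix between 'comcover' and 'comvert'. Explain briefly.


Compare from the start: 3 characters match: 'com'. Mismatch at position 4: 'c' vs 'v'.

com


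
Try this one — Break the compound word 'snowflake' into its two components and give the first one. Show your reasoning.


Split 'snowflake' into 'snow' + 'flake'. The first part is 'snow'.

snow


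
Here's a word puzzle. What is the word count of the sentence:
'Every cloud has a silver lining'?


Split into words: Every | cloud | has | a | silver | lining = 6 words.

6


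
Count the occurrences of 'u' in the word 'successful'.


Letter 'u' in 'successful': found at position(s) 2, 9 = 2 occurrence(s).

2


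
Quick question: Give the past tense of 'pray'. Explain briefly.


Apply rule: Add -ed. 'pray' becomes 'prayed'.

prayed


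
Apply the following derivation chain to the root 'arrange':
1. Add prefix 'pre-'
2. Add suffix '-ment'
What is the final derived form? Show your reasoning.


Step 1: Add prefix 'pre-' to 'arrange' = 'prearrange'
Step 2: Add suffix '-ment' to 'prearrange' = 'prearrangement'

prearrangement


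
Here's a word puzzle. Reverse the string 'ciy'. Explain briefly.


Reverse 'ciy' character by character: 'yic'.

yic


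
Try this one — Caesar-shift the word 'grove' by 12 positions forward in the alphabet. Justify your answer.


Shift each letter by 12: g -> s, r -> d, o -> a, v -> h, e -> q. Result: 'sdahq'.

sdahq


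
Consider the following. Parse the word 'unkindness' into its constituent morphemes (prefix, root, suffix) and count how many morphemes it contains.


Step 1: Identify prefix: 'un' (meaning: not/reverse)
Step 2: Identify root: 'kind'
Step 3: Identify suffix(es): 'ness'
Decomposition: un- (prefix: not/reverse) + kind (root) + -ness (suffix: state of)
Total morphemes: 3

3 morphemes (un- (prefix: not/reverse) + kind (root) + -ness (suffix: state of))


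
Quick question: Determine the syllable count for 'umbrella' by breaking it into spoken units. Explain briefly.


Break 'umbrella' into syllables: um-brel-la -> um | brel | la = 3 syllables

3 syllables


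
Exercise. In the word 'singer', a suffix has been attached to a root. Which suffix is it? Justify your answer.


The word 'singer' = 'sing' (root) + '-er' (suffix). The suffix is '-er'.

er


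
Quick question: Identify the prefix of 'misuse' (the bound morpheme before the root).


The word 'misuse' = 'mis' (prefix) + 'use' (root). The prefix is 'mis'.

mis


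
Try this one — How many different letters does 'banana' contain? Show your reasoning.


Unique letters in 'banana': {a, b, n} = 3 distinct letters.

3


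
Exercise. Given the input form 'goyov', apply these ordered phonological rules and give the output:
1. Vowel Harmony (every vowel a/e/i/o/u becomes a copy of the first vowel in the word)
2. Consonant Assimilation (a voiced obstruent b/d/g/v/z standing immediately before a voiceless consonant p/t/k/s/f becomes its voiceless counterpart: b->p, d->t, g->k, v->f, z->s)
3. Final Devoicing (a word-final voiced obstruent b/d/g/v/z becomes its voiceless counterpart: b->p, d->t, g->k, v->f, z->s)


Starting form: 'goyov'
Rule 1: Vowel Harmony: all vowels already match. No change.
Rule 2: Consonant Assimilation: no voiced obstruent (b/d/g/v/z) stands immediately before a voiceless consonant (p/t/k/s/f). No change.
Rule 3: Final Devoicing: word-final voiced obstruent 'v' becomes voiceless 'f'. 'goyov' -> 'goyof'
Final form: 'goyof'

goyof


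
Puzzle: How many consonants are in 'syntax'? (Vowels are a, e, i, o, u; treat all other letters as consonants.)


Consonants in 'syntax': s, y, n, t, x = 5 consonants.

5


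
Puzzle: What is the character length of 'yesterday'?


Spell out 'yesterday' and number each letter: y(1), e(2), s(3), t(4), e(5), r(6), d(7), a(8), y(9). Total: 9 letters.

9


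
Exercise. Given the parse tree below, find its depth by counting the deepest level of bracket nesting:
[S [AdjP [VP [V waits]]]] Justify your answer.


Count bracket nesting levels:
'[' at pos 0: depth = 1
'[' at pos 3: depth = 2
'[' at pos 9: depth = 3
'[' at pos 13: depth = 4
Maximum depth reached: 4

4


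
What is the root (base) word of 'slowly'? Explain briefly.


Remove suffix '-ly' from 'slowly' to get root 'slow'.

slow
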